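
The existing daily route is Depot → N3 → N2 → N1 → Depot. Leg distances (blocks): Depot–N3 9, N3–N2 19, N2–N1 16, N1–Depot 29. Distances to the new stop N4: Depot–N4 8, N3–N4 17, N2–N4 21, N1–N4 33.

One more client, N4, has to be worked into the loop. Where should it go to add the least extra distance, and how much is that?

Insertion cost between consecutive stops i–j is d(i,N4) + d(N4,j) − d(i,j):
  between Depot and N3: 8 + 17 − 9 = 16
  between N3 and N2: 17 + 21 − 19 = 19
  between N2 and N1: 21 + 33 − 16 = 38
  between N1 and Depot: 33 + 8 − 29 = 12
Cheapest insertion is between N1 and Depot, adding 12.
New total = 73 + 12 = 85.

Adding 12 blocks by placing N4 on the N1–Depot leg.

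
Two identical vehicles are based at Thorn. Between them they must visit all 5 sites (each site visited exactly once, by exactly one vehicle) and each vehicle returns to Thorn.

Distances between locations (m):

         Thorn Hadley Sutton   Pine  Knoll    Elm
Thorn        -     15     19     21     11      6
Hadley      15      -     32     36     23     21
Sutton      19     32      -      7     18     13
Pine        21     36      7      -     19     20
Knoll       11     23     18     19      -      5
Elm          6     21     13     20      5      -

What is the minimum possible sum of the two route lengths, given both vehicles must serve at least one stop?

Check every non-empty split of the stops between the two vehicles; for each half take its own optimal tour:
  {Hadley} + {Sutton, Pine, Knoll, Elm}: 30 + 56 = 86
  {Sutton} + {Hadley, Pine, Knoll, Elm}: 38 + 81 = 119
  {Hadley, Sutton} + {Pine, Knoll, Elm}: 66 + 51 = 117
  {Pine} + {Hadley, Sutton, Knoll, Elm}: 42 + 75 = 117
  {Hadley, Pine} + {Sutton, Knoll, Elm}: 72 + 48 = 120
  {Sutton, Pine} + {Hadley, Knoll, Elm}: 47 + 49 = 96
  … (15 splits in total)
Best: vehicle 1 Thorn → Hadley → Thorn = 30; vehicle 2 Thorn → Sutton → Pine → Knoll → Elm → Thorn = 56; combined 86.

Minimum combined distance: 86 m.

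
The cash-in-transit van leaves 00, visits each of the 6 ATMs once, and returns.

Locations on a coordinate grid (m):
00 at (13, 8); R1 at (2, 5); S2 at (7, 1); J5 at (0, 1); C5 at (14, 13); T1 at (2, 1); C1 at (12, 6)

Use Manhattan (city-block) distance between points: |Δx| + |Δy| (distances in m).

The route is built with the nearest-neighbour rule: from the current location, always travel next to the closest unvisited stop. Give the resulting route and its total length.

Nearest-neighbour total = 58 m; route 00 → C1 → C5 → S2 → T1 → J5 → R1 → 00.

From 00: distances to unvisited — C1=3, C5=6, S2=13, R1=14, T1=18, J5=20. Nearest is C1 (3).
From C1: distances to unvisited — C5=9, S2=10, R1=11, T1=15, J5=17. Nearest is C5 (9).
From C5: distances to unvisited — S2=19, R1=20, T1=24, J5=26. Nearest is S2 (19).
From S2: distances to unvisited — T1=5, J5=7, R1=9. Nearest is T1 (5).
From T1: distances to unvisited — J5=2, R1=4. Nearest is J5 (2).
From J5: distances to unvisited — R1=6. Nearest is R1 (6).
Return R1→00: 14.
Total = 3 + 9 + 19 + 5 + 2 + 6 + 14 = 58.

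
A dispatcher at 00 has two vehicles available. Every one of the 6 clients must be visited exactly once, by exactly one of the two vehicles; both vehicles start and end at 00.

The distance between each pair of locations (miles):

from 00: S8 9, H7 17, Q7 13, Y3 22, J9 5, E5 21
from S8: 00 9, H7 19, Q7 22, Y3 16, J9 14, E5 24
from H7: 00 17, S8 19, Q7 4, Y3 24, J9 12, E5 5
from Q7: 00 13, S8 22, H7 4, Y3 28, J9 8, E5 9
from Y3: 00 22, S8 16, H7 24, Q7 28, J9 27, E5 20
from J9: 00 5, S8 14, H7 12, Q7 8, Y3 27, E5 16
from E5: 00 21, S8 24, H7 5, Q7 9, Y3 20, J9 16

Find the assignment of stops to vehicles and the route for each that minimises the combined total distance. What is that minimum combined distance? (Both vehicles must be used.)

Minimum combined distance: 77 miles.

There are 2^5 − 1 = 31 ways to divide the 6 stops into two non-empty groups. For each, the best each vehicle can do is its own shortest tour through its group:
  {S8} + {H7, Q7, Y3, J9, E5}: 18 + 64 = 82
  {H7} + {S8, Q7, Y3, J9, E5}: 34 + 67 = 101
  {S8, H7} + {Q7, Y3, J9, E5}: 45 + 64 = 109
  {Q7} + {S8, H7, Y3, J9, E5}: 26 + 67 = 93
  {S8, Q7} + {H7, Y3, J9, E5}: 44 + 64 = 108
  {H7, Q7} + {S8, Y3, J9, E5}: 34 + 66 = 100
  … (31 splits in total)
  {J9} + {S8, H7, Q7, Y3, E5}: 10 + 67 = 77  ← best
Best: vehicle 1 00 → J9 → 00 = 10; vehicle 2 00 → S8 → Y3 → E5 → H7 → Q7 → 00 = 67; combined 77.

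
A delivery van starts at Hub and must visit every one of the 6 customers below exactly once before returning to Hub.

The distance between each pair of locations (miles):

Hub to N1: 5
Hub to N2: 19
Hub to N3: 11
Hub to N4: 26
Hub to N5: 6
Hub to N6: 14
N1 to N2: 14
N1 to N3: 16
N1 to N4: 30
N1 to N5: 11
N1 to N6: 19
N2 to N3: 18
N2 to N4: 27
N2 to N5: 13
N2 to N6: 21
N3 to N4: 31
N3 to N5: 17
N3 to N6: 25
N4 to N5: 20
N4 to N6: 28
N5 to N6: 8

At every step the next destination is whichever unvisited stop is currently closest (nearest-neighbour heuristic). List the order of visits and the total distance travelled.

At Hub the remaining stops are N1 5, N5 6, N3 11, N6 14, N2 19, N4 26; go to N1.
At N1 the remaining stops are N5 11, N2 14, N3 16, N6 19, N4 30; go to N5.
At N5 the remaining stops are N6 8, N2 13, N3 17, N4 20; go to N6.
At N6 the remaining stops are N2 21, N3 25, N4 28; go to N2.
At N2 the remaining stops are N3 18, N4 27; go to N3.
At N3 the remaining stops are N4 31; go to N4.
Return N4→Hub: 26.
Total = 5 + 11 + 8 + 21 + 18 + 31 + 26 = 120.

Total distance 120 miles via the nearest-neighbour route Hub → N1 → N5 → N6 → N2 → N3 → N4 → Hub.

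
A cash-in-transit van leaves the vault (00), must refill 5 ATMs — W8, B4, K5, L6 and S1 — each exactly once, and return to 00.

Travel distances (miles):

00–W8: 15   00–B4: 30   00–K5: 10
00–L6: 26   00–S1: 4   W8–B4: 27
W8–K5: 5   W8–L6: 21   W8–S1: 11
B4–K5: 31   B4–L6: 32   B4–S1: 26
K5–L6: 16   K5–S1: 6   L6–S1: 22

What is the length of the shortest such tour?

00 - W8 - B4 - K5 - L6 - S1 - 00: 15+27+31+16+22+4 = 115
00 - W8 - B4 - K5 - S1 - L6 - 00: 15+27+31+6+22+26 = 127
00 - W8 - B4 - L6 - K5 - S1 - 00: 15+27+32+16+6+4 = 100
00 - W8 - B4 - L6 - S1 - K5 - 00: 15+27+32+22+6+10 = 112
00 - W8 - B4 - S1 - K5 - L6 - 00: 15+27+26+6+16+26 = 116
00 - W8 - B4 - S1 - L6 - K5 - 00: 15+27+26+22+16+10 = 116
00 - W8 - K5 - B4 - L6 - S1 - 00: 15+5+31+32+22+4 = 109
00 - W8 - K5 - B4 - S1 - L6 - 00: 15+5+31+26+22+26 = 125
00 - W8 - K5 - L6 - B4 - S1 - 00: 15+5+16+32+26+4 = 98
00 - W8 - K5 - L6 - S1 - B4 - 00: 15+5+16+22+26+30 = 114
00 - W8 - K5 - S1 - B4 - L6 - 00: 15+5+6+26+32+26 = 110
00 - W8 - K5 - S1 - L6 - B4 - 00: 15+5+6+22+32+30 = 110
00 - W8 - L6 - B4 - K5 - S1 - 00: 15+21+32+31+6+4 = 109
00 - W8 - L6 - B4 - S1 - K5 - 00: 15+21+32+26+6+10 = 110
… (46 more)
The minimum is 98.
One optimal route: 00 → W8 → K5 → L6 → B4 → S1 → 00 (or its reverse).

Shortest round trip = 98 miles.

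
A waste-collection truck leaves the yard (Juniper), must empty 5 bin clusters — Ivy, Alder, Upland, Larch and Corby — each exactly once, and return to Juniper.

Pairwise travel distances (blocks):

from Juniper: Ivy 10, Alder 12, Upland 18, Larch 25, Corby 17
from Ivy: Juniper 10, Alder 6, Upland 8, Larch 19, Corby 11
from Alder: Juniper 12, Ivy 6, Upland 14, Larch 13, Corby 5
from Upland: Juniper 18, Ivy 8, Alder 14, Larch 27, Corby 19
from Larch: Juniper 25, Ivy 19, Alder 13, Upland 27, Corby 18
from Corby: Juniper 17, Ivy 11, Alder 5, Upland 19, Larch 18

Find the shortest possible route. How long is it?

Minimum total distance: 80 blocks.

There are 60 distinct closed tours to check (reversals are equivalent).
Juniper→Ivy→Alder→Upland→Larch→Corby→Juniper: 10+6+14+27+18+17 = 92
Juniper→Ivy→Alder→Upland→Corby→Larch→Juniper: 10+6+14+19+18+25 = 92
Juniper→Ivy→Alder→Larch→Upland→Corby→Juniper: 10+6+13+27+19+17 = 92
Juniper→Ivy→Alder→Larch→Corby→Upland→Juniper: 10+6+13+18+19+18 = 84
Juniper→Ivy→Alder→Corby→Upland→Larch→Juniper: 10+6+5+19+27+25 = 92
Juniper→Ivy→Alder→Corby→Larch→Upland→Juniper: 10+6+5+18+27+18 = 84
Juniper→Ivy→Upland→Alder→Larch→Corby→Juniper: 10+8+14+13+18+17 = 80
Juniper→Ivy→Upland→Alder→Corby→Larch→Juniper: 10+8+14+5+18+25 = 80
Juniper→Ivy→Upland→Larch→Alder→Corby→Juniper: 10+8+27+13+5+17 = 80
Juniper→Ivy→Upland→Larch→Corby→Alder→Juniper: 10+8+27+18+5+12 = 80
Juniper→Ivy→Upland→Corby→Alder→Larch→Juniper: 10+8+19+5+13+25 = 80
Juniper→Ivy→Upland→Corby→Larch→Alder→Juniper: 10+8+19+18+13+12 = 80
Juniper→Ivy→Larch→Alder→Upland→Corby→Juniper: 10+19+13+14+19+17 = 92
Juniper→Ivy→Larch→Alder→Corby→Upland→Juniper: 10+19+13+5+19+18 = 84
… (46 more)
The minimum is 80.
One optimal route: Juniper → Ivy → Upland → Alder → Larch → Corby → Juniper (or its reverse).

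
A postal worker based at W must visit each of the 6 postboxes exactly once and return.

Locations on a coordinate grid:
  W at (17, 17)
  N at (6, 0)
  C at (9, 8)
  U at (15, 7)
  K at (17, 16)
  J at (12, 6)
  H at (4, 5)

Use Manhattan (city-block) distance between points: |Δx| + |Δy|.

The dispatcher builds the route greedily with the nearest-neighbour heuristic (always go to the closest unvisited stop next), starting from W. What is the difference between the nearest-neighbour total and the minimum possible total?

W: K=1, U=12, J=16, C=17, H=25, N=28 ⇒ K
K: U=11, J=15, C=16, H=24, N=27 ⇒ U
U: J=4, C=7, H=13, N=16 ⇒ J
J: C=5, H=9, N=12 ⇒ C
C: H=8, N=11 ⇒ H
H: N=7 ⇒ N
NN route W → K → U → J → C → H → N → W costs 64.
Optimal: W → C → N → H → J → U → K → W costs 60 (by enumerating all 360 distinct tours).
Excess = 64 − 60 = 4.

Excess over optimum: 4.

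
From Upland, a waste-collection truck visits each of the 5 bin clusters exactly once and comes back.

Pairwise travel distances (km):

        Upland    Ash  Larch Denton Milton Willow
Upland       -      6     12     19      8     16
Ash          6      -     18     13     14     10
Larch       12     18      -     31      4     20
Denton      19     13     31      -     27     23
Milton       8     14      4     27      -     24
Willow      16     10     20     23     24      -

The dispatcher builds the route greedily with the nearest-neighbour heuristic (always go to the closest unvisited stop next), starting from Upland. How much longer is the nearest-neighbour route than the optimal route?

Upland: Ash=6, Milton=8, Larch=12, Willow=16, Denton=19 ⇒ Ash
Ash: Willow=10, Denton=13, Milton=14, Larch=18 ⇒ Willow
Willow: Larch=20, Denton=23, Milton=24 ⇒ Larch
Larch: Milton=4, Denton=31 ⇒ Milton
Milton: Denton=27 ⇒ Denton
NN route Upland → Ash → Willow → Larch → Milton → Denton → Upland costs 86.
Optimal: Upland → Ash → Denton → Willow → Larch → Milton → Upland costs 74 (by enumerating all 60 distinct tours).
Excess = 86 − 74 = 12.

Excess over optimum: 12 km.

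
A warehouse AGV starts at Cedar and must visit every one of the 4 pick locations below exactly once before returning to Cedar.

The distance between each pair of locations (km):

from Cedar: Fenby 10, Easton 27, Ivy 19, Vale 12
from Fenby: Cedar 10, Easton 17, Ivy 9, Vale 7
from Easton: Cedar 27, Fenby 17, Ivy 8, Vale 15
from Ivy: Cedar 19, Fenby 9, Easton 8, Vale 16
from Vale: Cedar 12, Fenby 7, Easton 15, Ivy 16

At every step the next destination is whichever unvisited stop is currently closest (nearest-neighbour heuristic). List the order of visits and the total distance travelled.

59 km along Cedar → Fenby → Vale → Easton → Ivy → Cedar.

Cedar → [Fenby:10 / Vale:12 / Ivy:19 / Easton:27] → Fenby (10)
Fenby → [Vale:7 / Ivy:9 / Easton:17] → Vale (7)
Vale → [Easton:15 / Ivy:16] → Easton (15)
Easton → [Ivy:8] → Ivy (8)
Return Ivy→Cedar: 19.
Total = 10 + 7 + 15 + 8 + 19 = 59.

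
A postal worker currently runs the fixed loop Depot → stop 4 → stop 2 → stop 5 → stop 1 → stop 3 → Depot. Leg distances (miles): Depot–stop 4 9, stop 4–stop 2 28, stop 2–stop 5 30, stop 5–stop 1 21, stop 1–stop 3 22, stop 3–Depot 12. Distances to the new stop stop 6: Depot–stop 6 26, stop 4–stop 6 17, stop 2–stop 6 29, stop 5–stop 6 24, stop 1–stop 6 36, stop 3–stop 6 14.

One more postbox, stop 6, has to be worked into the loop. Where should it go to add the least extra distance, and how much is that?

Insertion cost between consecutive stops i–j is d(i,stop 6) + d(stop 6,j) − d(i,j):
  between Depot and stop 4: 26 + 17 − 9 = 34
  between stop 4 and stop 2: 17 + 29 − 28 = 18
  between stop 2 and stop 5: 29 + 24 − 30 = 23
  between stop 5 and stop 1: 24 + 36 − 21 = 39
  between stop 1 and stop 3: 36 + 14 − 22 = 28
  between stop 3 and Depot: 14 + 26 − 12 = 28
Cheapest insertion is between stop 4 and stop 2, adding 18.
New total = 122 + 18 = 140.

Minimum extra distance: 18 miles, inserting stop 6 between stop 4 and stop 2.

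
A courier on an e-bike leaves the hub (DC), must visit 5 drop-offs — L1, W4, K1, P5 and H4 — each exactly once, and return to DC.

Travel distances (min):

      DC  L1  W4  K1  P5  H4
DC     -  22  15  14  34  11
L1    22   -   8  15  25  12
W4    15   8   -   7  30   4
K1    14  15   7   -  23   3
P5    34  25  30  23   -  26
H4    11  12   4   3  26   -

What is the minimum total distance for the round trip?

85 min — the shortest possible round trip.

DC → L1 → W4 → K1 → P5 → H4 → DC: 22+8+7+23+26+11 = 97
DC → L1 → W4 → K1 → H4 → P5 → DC: 22+8+7+3+26+34 = 100
DC → L1 → W4 → P5 → K1 → H4 → DC: 22+8+30+23+3+11 = 97
DC → L1 → W4 → P5 → H4 → K1 → DC: 22+8+30+26+3+14 = 103
DC → L1 → W4 → H4 → K1 → P5 → DC: 22+8+4+3+23+34 = 94
DC → L1 → W4 → H4 → P5 → K1 → DC: 22+8+4+26+23+14 = 97
DC → L1 → K1 → W4 → P5 → H4 → DC: 22+15+7+30+26+11 = 111
DC → L1 → K1 → W4 → H4 → P5 → DC: 22+15+7+4+26+34 = 108
DC → L1 → K1 → P5 → W4 → H4 → DC: 22+15+23+30+4+11 = 105
DC → L1 → K1 → P5 → H4 → W4 → DC: 22+15+23+26+4+15 = 105
DC → L1 → K1 → H4 → W4 → P5 → DC: 22+15+3+4+30+34 = 108
DC → L1 → K1 → H4 → P5 → W4 → DC: 22+15+3+26+30+15 = 111
DC → L1 → P5 → W4 → K1 → H4 → DC: 22+25+30+7+3+11 = 98
DC → L1 → P5 → W4 → H4 → K1 → DC: 22+25+30+4+3+14 = 98
… (46 more)
DC → W4 → L1 → P5 → K1 → H4 → DC: 15+8+25+23+3+11 = 85  ← best
The minimum is 85.
One optimal route: DC → W4 → L1 → P5 → K1 → H4 → DC (or its reverse).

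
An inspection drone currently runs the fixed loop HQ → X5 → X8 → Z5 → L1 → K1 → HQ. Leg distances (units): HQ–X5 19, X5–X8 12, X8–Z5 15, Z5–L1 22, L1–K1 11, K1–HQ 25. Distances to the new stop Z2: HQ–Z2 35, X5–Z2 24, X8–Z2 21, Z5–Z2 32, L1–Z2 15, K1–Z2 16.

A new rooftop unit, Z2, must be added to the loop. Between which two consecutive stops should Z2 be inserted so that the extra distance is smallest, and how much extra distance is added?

Minimum extra distance: 20, inserting Z2 between L1 and K1.

Insertion cost between consecutive stops i–j is d(i,Z2) + d(Z2,j) − d(i,j):
  between HQ and X5: 35 + 24 − 19 = 40
  between X5 and X8: 24 + 21 − 12 = 33
  between X8 and Z5: 21 + 32 − 15 = 38
  between Z5 and L1: 32 + 15 − 22 = 25
  between L1 and K1: 15 + 16 − 11 = 20
  between K1 and HQ: 16 + 35 − 25 = 26
Cheapest insertion is between L1 and K1, adding 20.
New total = 104 + 20 = 124.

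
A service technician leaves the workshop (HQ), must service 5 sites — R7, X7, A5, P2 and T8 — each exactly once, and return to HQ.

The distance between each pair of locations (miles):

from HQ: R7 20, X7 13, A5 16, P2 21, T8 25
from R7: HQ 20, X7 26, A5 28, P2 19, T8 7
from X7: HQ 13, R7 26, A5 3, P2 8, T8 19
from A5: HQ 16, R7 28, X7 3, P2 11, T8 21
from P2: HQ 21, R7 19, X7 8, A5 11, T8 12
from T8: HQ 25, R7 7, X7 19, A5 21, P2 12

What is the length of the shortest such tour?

66 miles — the shortest possible round trip.

HQ-R7-X7-A5-P2-T8-HQ: 20+26+3+11+12+25 = 97
HQ-R7-X7-A5-T8-P2-HQ: 20+26+3+21+12+21 = 103
HQ-R7-X7-P2-A5-T8-HQ: 20+26+8+11+21+25 = 111
HQ-R7-X7-P2-T8-A5-HQ: 20+26+8+12+21+16 = 103
HQ-R7-X7-T8-A5-P2-HQ: 20+26+19+21+11+21 = 118
HQ-R7-X7-T8-P2-A5-HQ: 20+26+19+12+11+16 = 104
HQ-R7-A5-X7-P2-T8-HQ: 20+28+3+8+12+25 = 96
HQ-R7-A5-X7-T8-P2-HQ: 20+28+3+19+12+21 = 103
HQ-R7-A5-P2-X7-T8-HQ: 20+28+11+8+19+25 = 111
HQ-R7-A5-P2-T8-X7-HQ: 20+28+11+12+19+13 = 103
HQ-R7-A5-T8-X7-P2-HQ: 20+28+21+19+8+21 = 117
HQ-R7-A5-T8-P2-X7-HQ: 20+28+21+12+8+13 = 102
HQ-R7-P2-X7-A5-T8-HQ: 20+19+8+3+21+25 = 96
HQ-R7-P2-X7-T8-A5-HQ: 20+19+8+19+21+16 = 103
… (46 more)
HQ-R7-T8-P2-X7-A5-HQ: 20+7+12+8+3+16 = 66  ← best
The minimum is 66.
One optimal route: HQ → R7 → T8 → P2 → X7 → A5 → HQ (or its reverse).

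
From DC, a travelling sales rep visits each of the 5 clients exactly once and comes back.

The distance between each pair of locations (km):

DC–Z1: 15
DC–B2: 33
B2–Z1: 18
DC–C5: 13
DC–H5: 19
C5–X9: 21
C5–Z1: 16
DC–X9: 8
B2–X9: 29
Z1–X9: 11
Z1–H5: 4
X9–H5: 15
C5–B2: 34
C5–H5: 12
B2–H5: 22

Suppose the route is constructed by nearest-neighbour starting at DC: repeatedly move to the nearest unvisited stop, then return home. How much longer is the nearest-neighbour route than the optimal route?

DC: X9=8, C5=13, Z1=15, H5=19, B2=33 ⇒ X9
X9: Z1=11, H5=15, C5=21, B2=29 ⇒ Z1
Z1: H5=4, C5=16, B2=18 ⇒ H5
H5: C5=12, B2=22 ⇒ C5
C5: B2=34 ⇒ B2
NN route DC → X9 → Z1 → H5 → C5 → B2 → DC costs 102.
Optimal: DC → C5 → H5 → B2 → Z1 → X9 → DC costs 84 (by enumerating all 60 distinct tours).
Excess = 102 − 84 = 18.

Excess over optimum: 18 km.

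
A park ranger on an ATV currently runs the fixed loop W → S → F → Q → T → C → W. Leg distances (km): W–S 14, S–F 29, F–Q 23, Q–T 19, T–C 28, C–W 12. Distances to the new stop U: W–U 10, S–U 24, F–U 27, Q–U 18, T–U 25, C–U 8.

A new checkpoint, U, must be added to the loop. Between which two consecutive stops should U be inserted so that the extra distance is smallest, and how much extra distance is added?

Insertion cost between consecutive stops i–j is d(i,U) + d(U,j) − d(i,j):
  between W and S: 10 + 24 − 14 = 20
  between S and F: 24 + 27 − 29 = 22
  between F and Q: 27 + 18 − 23 = 22
  between Q and T: 18 + 25 − 19 = 24
  between T and C: 25 + 8 − 28 = 5
  between C and W: 8 + 10 − 12 = 6
Cheapest insertion is between T and C, adding 5.
New total = 125 + 5 = 130.

Adding 5 km by placing U on the T–C leg.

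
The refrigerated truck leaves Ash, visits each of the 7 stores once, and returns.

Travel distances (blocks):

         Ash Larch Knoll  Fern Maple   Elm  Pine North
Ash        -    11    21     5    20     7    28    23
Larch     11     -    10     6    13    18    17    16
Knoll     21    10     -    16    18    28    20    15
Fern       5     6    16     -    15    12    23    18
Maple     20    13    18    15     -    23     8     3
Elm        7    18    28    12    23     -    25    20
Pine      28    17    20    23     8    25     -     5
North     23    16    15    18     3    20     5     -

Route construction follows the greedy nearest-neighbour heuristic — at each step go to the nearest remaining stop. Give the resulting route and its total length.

79 blocks along Ash → Fern → Larch → Knoll → North → Maple → Pine → Elm → Ash.

From Ash: distances to unvisited — Fern=5, Elm=7, Larch=11, Maple=20, Knoll=21, North=23, Pine=28. Nearest is Fern (5).
From Fern: distances to unvisited — Larch=6, Elm=12, Maple=15, Knoll=16, North=18, Pine=23. Nearest is Larch (6).
From Larch: distances to unvisited — Knoll=10, Maple=13, North=16, Pine=17, Elm=18. Nearest is Knoll (10).
From Knoll: distances to unvisited — North=15, Maple=18, Pine=20, Elm=28. Nearest is North (15).
From North: distances to unvisited — Maple=3, Pine=5, Elm=20. Nearest is Maple (3).
From Maple: distances to unvisited — Pine=8, Elm=23. Nearest is Pine (8).
From Pine: distances to unvisited — Elm=25. Nearest is Elm (25).
Return Elm→Ash: 7.
Total = 5 + 6 + 10 + 15 + 3 + 8 + 25 + 7 = 79.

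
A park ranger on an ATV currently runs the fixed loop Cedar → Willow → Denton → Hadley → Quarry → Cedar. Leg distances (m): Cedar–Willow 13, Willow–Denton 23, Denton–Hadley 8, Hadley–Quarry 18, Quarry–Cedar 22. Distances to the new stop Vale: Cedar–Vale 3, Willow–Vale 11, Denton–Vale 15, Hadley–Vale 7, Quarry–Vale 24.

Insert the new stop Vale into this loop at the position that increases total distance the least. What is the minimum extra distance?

Adding 1 m by placing Vale on the Cedar–Willow leg.

Insertion cost between consecutive stops i–j is d(i,Vale) + d(Vale,j) − d(i,j):
  between Cedar and Willow: 3 + 11 − 13 = 1
  between Willow and Denton: 11 + 15 − 23 = 3
  between Denton and Hadley: 15 + 7 − 8 = 14
  between Hadley and Quarry: 7 + 24 − 18 = 13
  between Quarry and Cedar: 24 + 3 − 22 = 5
Cheapest insertion is between Cedar and Willow, adding 1.
New total = 84 + 1 = 85.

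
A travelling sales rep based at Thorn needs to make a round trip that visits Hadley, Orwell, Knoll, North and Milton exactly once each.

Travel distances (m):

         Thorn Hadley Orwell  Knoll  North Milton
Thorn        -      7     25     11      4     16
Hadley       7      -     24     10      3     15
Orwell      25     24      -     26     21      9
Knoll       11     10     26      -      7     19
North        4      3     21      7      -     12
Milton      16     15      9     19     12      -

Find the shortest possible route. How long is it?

With 5 stops there are 5!/2 = 60 distinct round trips (a route and its reverse cost the same).
Thorn→Hadley→Orwell→Knoll→North→Milton→Thorn: 7+24+26+7+12+16 = 92
Thorn→Hadley→Orwell→Knoll→Milton→North→Thorn: 7+24+26+19+12+4 = 92
Thorn→Hadley→Orwell→North→Knoll→Milton→Thorn: 7+24+21+7+19+16 = 94
Thorn→Hadley→Orwell→North→Milton→Knoll→Thorn: 7+24+21+12+19+11 = 94
Thorn→Hadley→Orwell→Milton→Knoll→North→Thorn: 7+24+9+19+7+4 = 70
Thorn→Hadley→Orwell→Milton→North→Knoll→Thorn: 7+24+9+12+7+11 = 70
Thorn→Hadley→Knoll→Orwell→North→Milton→Thorn: 7+10+26+21+12+16 = 92
Thorn→Hadley→Knoll→Orwell→Milton→North→Thorn: 7+10+26+9+12+4 = 68
Thorn→Hadley→Knoll→North→Orwell→Milton→Thorn: 7+10+7+21+9+16 = 70
Thorn→Hadley→Knoll→North→Milton→Orwell→Thorn: 7+10+7+12+9+25 = 70
Thorn→Hadley→Knoll→Milton→Orwell→North→Thorn: 7+10+19+9+21+4 = 70
Thorn→Hadley→Knoll→Milton→North→Orwell→Thorn: 7+10+19+12+21+25 = 94
Thorn→Hadley→North→Orwell→Knoll→Milton→Thorn: 7+3+21+26+19+16 = 92
Thorn→Hadley→North→Orwell→Milton→Knoll→Thorn: 7+3+21+9+19+11 = 70
… (46 more)
The minimum is 68.
One optimal route: Thorn → Hadley → Knoll → Orwell → Milton → North → Thorn (or its reverse).

Shortest round trip = 68 m.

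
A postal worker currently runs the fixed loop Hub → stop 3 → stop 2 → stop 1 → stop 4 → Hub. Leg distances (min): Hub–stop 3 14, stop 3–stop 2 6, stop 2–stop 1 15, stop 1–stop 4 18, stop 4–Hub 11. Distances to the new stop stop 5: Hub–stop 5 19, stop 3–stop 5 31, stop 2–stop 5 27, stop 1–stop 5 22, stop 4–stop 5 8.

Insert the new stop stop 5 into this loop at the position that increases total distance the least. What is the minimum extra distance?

Insertion cost between consecutive stops i–j is d(i,stop 5) + d(stop 5,j) − d(i,j):
  between Hub and stop 3: 19 + 31 − 14 = 36
  between stop 3 and stop 2: 31 + 27 − 6 = 52
  between stop 2 and stop 1: 27 + 22 − 15 = 34
  between stop 1 and stop 4: 22 + 8 − 18 = 12
  between stop 4 and Hub: 8 + 19 − 11 = 16
Cheapest insertion is between stop 1 and stop 4, adding 12.
New total = 64 + 12 = 76.

+12 min — insert stop 5 between stop 1 and stop 4.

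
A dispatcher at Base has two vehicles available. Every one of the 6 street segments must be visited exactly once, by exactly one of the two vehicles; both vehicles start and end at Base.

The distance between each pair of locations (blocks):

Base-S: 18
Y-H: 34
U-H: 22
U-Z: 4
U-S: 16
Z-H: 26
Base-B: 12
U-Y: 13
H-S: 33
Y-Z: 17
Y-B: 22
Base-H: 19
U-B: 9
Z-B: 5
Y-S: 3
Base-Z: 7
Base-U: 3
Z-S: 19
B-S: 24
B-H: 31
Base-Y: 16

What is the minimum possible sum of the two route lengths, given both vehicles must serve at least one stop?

Minimum combined distance: 93 blocks.

Check every non-empty split of the stops between the two vehicles; for each half take its own optimal tour:
  {U} + {Y, Z, B, H, S}: 6 + 89 = 95
  {Y} + {U, Z, B, H, S}: 32 + 88 = 120
  {U, Y} + {Z, B, H, S}: 32 + 88 = 120
  {Z} + {U, Y, B, H, S}: 14 + 89 = 103
  {U, Z} + {Y, B, H, S}: 14 + 89 = 103
  {Y, Z} + {U, B, H, S}: 40 + 88 = 128
  … (31 splits in total)
  {H} + {U, Y, Z, B, S}: 38 + 55 = 93  ← best
Best: vehicle 1 Base → H → Base = 38; vehicle 2 Base → U → Y → S → Z → B → Base = 55; combined 93.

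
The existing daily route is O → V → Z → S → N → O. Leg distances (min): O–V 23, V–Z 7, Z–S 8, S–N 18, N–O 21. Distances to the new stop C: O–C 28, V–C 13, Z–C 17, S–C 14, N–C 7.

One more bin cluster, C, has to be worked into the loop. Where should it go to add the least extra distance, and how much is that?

Insertion cost between consecutive stops i–j is d(i,C) + d(C,j) − d(i,j):
  between O and V: 28 + 13 − 23 = 18
  between V and Z: 13 + 17 − 7 = 23
  between Z and S: 17 + 14 − 8 = 23
  between S and N: 14 + 7 − 18 = 3
  between N and O: 7 + 28 − 21 = 14
Cheapest insertion is between S and N, adding 3.
New total = 77 + 3 = 80.

+3 min — insert C between S and N.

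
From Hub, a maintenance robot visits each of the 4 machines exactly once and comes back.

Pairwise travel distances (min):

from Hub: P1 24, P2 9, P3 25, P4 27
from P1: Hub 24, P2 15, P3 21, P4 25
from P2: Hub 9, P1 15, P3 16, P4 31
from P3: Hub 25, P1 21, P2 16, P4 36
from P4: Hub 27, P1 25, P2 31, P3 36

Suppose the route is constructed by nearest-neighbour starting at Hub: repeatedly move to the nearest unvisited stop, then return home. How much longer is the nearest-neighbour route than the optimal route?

The nearest-neighbour route is 10 min longer than optimal.

From Hub: P2=9, P1=24, P3=25, P4=27 → choose P2 (9).
From P2: P1=15, P3=16, P4=31 → choose P1 (15).
From P1: P3=21, P4=25 → choose P3 (21).
From P3: P4=36 → choose P4 (36).
NN route Hub → P2 → P1 → P3 → P4 → Hub costs 108.
Optimal: Hub → P2 → P3 → P1 → P4 → Hub costs 98 (by enumerating all 12 distinct tours).
Excess = 108 − 98 = 10.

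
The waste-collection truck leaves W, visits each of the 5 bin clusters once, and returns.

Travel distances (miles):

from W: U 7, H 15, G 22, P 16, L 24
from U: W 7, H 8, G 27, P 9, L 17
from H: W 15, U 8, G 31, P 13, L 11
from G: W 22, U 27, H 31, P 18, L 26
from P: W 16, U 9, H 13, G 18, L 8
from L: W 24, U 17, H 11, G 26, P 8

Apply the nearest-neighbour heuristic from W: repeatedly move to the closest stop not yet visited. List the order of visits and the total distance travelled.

Nearest-neighbour total = 74 miles; route W → U → H → L → P → G → W.

From W: distances to unvisited — U=7, H=15, P=16, G=22, L=24. Nearest is U (7).
From U: distances to unvisited — H=8, P=9, L=17, G=27. Nearest is H (8).
From H: distances to unvisited — L=11, P=13, G=31. Nearest is L (11).
From L: distances to unvisited — P=8, G=26. Nearest is P (8).
From P: distances to unvisited — G=18. Nearest is G (18).
Return G→W: 22.
Total = 7 + 8 + 11 + 8 + 18 + 22 = 74.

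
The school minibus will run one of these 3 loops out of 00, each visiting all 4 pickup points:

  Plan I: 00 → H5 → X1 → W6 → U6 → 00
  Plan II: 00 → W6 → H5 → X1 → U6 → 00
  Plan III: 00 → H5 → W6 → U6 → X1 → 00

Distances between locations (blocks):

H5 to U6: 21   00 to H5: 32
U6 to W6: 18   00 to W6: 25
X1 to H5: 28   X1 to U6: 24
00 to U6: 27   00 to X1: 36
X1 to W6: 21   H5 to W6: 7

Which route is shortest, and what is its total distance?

Plan I: 32 + 28 + 21 + 18 + 27 = 126
Plan II: 25 + 7 + 28 + 24 + 27 = 111
Plan III: 32 + 7 + 18 + 24 + 36 = 117

Shortest is Plan II, total 111 blocks.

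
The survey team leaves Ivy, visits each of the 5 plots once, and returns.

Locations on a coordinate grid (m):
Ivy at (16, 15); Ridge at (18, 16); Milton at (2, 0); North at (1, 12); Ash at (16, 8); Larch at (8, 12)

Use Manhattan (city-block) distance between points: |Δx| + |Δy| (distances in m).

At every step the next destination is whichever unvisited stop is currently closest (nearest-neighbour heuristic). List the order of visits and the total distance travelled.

Total distance 74 m via the nearest-neighbour route Ivy → Ridge → Ash → Larch → North → Milton → Ivy.

At Ivy the remaining stops are Ridge 3, Ash 7, Larch 11, North 18, Milton 29; go to Ridge.
At Ridge the remaining stops are Ash 10, Larch 14, North 21, Milton 32; go to Ash.
At Ash the remaining stops are Larch 12, North 19, Milton 22; go to Larch.
At Larch the remaining stops are North 7, Milton 18; go to North.
At North the remaining stops are Milton 13; go to Milton.
Return Milton→Ivy: 29.
Total = 3 + 10 + 12 + 7 + 13 + 29 = 74.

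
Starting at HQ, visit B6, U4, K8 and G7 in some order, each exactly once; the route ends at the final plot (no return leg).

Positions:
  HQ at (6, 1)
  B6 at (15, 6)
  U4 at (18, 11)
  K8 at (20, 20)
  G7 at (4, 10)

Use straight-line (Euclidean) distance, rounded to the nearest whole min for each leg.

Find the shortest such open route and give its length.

There are 4! = 24 possible orderings.
HQ→B6→U4→K8→G7: 10+6+9+19 = 44
HQ→B6→U4→G7→K8: 10+6+14+19 = 49
HQ→B6→K8→U4→G7: 10+15+9+14 = 48
HQ→B6→K8→G7→U4: 10+15+19+14 = 58
HQ→B6→G7→U4→K8: 10+12+14+9 = 45
HQ→B6→G7→K8→U4: 10+12+19+9 = 50
HQ→U4→B6→K8→G7: 16+6+15+19 = 56
HQ→U4→B6→G7→K8: 16+6+12+19 = 53
HQ→U4→K8→B6→G7: 16+9+15+12 = 52
HQ→U4→K8→G7→B6: 16+9+19+12 = 56
HQ→U4→G7→B6→K8: 16+14+12+15 = 57
HQ→U4→G7→K8→B6: 16+14+19+15 = 64
HQ→K8→B6→U4→G7: 24+15+6+14 = 59
HQ→K8→B6→G7→U4: 24+15+12+14 = 65
… (10 more)
HQ→G7→B6→U4→K8: 9+12+6+9 = 36  ← best
The minimum is 36.
One shortest path: HQ → G7 → B6 → U4 → K8.

Minimum one-way distance = 36 min.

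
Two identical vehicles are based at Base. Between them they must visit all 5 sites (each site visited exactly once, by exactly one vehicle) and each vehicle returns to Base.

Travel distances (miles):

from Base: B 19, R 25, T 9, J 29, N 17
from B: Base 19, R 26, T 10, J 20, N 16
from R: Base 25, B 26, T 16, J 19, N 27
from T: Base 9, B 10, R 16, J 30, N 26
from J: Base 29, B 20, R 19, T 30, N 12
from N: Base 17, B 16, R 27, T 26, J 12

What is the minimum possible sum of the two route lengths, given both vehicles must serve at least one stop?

Check every non-empty split of the stops between the two vehicles; for each half take its own optimal tour:
  {B} + {R, T, J, N}: 38 + 73 = 111
  {R} + {B, T, J, N}: 50 + 68 = 118
  {B, R} + {T, J, N}: 70 + 68 = 138
  {T} + {B, R, J, N}: 18 + 91 = 109
  {B, T} + {R, J, N}: 38 + 73 = 111
  {R, T} + {B, J, N}: 50 + 68 = 118
  … (15 splits in total)
Best: vehicle 1 Base → T → Base = 18; vehicle 2 Base → B → N → J → R → Base = 91; combined 109.

109 miles — the smallest possible combined total.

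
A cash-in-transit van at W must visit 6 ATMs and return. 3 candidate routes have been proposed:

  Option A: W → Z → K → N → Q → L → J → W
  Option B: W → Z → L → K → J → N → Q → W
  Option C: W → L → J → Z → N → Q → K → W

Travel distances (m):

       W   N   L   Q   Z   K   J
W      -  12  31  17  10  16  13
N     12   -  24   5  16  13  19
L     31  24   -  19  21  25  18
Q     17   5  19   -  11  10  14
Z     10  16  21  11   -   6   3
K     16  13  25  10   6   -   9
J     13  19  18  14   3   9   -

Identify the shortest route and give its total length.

Shortest is Option A, total 84 m.

Option A: 10 + 6 + 13 + 5 + 19 + 18 + 13 = 84
Option B: 10 + 21 + 25 + 9 + 19 + 5 + 17 = 106
Option C: 31 + 18 + 3 + 16 + 5 + 10 + 16 = 99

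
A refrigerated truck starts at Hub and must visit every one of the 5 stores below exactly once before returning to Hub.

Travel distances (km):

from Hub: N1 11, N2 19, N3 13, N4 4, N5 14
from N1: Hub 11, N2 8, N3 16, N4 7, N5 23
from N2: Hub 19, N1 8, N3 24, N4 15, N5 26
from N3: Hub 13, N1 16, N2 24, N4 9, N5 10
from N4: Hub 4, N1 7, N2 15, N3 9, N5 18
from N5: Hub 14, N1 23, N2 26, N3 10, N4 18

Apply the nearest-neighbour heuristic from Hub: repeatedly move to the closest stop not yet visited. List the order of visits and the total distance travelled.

At Hub the remaining stops are N4 4, N1 11, N3 13, N5 14, N2 19; go to N4.
At N4 the remaining stops are N1 7, N3 9, N2 15, N5 18; go to N1.
At N1 the remaining stops are N2 8, N3 16, N5 23; go to N2.
At N2 the remaining stops are N3 24, N5 26; go to N3.
At N3 the remaining stops are N5 10; go to N5.
Return N5→Hub: 14.
Total = 4 + 7 + 8 + 24 + 10 + 14 = 67.

67 km along Hub → N4 → N1 → N2 → N3 → N5 → Hub.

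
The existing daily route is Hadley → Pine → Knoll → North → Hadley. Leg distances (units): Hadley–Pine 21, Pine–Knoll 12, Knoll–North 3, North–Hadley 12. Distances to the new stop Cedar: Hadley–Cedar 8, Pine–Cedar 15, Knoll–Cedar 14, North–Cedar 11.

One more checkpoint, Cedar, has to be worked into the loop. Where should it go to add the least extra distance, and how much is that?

Insertion cost between consecutive stops i–j is d(i,Cedar) + d(Cedar,j) − d(i,j):
  between Hadley and Pine: 8 + 15 − 21 = 2
  between Pine and Knoll: 15 + 14 − 12 = 17
  between Knoll and North: 14 + 11 − 3 = 22
  between North and Hadley: 11 + 8 − 12 = 7
Cheapest insertion is between Hadley and Pine, adding 2.
New total = 48 + 2 = 50.

+2 — insert Cedar between Hadley and Pine.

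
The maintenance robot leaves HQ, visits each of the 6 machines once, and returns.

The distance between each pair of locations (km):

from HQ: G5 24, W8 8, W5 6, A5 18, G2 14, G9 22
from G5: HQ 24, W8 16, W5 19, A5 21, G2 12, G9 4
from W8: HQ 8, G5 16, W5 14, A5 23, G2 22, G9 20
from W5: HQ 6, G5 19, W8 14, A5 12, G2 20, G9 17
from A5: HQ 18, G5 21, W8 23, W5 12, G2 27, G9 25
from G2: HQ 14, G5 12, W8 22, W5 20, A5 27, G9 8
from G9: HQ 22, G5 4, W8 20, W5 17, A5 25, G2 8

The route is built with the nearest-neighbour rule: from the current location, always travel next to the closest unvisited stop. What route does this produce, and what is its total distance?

Total distance 81 km via the nearest-neighbour route HQ → W5 → A5 → G5 → G9 → G2 → W8 → HQ.

HQ → [W5:6 / W8:8 / G2:14 / A5:18 / G9:22 / G5:24] → W5 (6)
W5 → [A5:12 / W8:14 / G9:17 / G5:19 / G2:20] → A5 (12)
A5 → [G5:21 / W8:23 / G9:25 / G2:27] → G5 (21)
G5 → [G9:4 / G2:12 / W8:16] → G9 (4)
G9 → [G2:8 / W8:20] → G2 (8)
G2 → [W8:22] → W8 (22)
Return W8→HQ: 8.
Total = 6 + 12 + 21 + 4 + 8 + 22 + 8 = 81.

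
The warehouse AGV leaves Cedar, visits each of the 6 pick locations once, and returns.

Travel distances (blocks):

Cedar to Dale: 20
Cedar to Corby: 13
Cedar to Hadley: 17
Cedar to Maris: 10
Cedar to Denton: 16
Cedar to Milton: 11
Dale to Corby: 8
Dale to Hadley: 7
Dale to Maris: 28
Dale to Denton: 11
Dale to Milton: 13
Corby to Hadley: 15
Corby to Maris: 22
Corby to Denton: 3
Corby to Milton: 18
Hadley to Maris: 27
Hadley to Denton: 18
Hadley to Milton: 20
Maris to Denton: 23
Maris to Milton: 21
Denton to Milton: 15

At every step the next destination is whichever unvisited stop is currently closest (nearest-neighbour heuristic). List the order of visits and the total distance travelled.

At Cedar the remaining stops are Maris 10, Milton 11, Corby 13, Denton 16, Hadley 17, Dale 20; go to Maris.
At Maris the remaining stops are Milton 21, Corby 22, Denton 23, Hadley 27, Dale 28; go to Milton.
At Milton the remaining stops are Dale 13, Denton 15, Corby 18, Hadley 20; go to Dale.
At Dale the remaining stops are Hadley 7, Corby 8, Denton 11; go to Hadley.
At Hadley the remaining stops are Corby 15, Denton 18; go to Corby.
At Corby the remaining stops are Denton 3; go to Denton.
Return Denton→Cedar: 16.
Total = 10 + 21 + 13 + 7 + 15 + 3 + 16 = 85.

Total distance 85 blocks via the nearest-neighbour route Cedar → Maris → Milton → Dale → Hadley → Corby → Denton → Cedar.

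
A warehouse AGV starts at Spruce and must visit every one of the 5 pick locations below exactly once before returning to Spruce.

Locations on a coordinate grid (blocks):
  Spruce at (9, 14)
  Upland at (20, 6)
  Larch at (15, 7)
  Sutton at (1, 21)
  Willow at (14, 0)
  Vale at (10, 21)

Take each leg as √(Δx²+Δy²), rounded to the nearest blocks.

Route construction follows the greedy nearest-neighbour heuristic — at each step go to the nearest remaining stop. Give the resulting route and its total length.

Nearest-neighbour total = 64 blocks; route Spruce → Vale → Sutton → Larch → Upland → Willow → Spruce.

From Spruce: distances to unvisited — Vale=7, Larch=9, Sutton=11, Upland=14, Willow=15. Nearest is Vale (7).
From Vale: distances to unvisited — Sutton=9, Larch=15, Upland=18, Willow=21. Nearest is Sutton (9).
From Sutton: distances to unvisited — Larch=20, Upland=24, Willow=25. Nearest is Larch (20).
From Larch: distances to unvisited — Upland=5, Willow=7. Nearest is Upland (5).
From Upland: distances to unvisited — Willow=8. Nearest is Willow (8).
Return Willow→Spruce: 15.
Total = 7 + 9 + 20 + 5 + 8 + 15 = 64.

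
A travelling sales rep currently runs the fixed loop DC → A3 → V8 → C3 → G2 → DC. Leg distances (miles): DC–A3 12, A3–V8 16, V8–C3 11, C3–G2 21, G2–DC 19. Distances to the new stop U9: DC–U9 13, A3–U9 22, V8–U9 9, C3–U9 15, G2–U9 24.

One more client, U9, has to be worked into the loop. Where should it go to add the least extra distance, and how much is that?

Insertion cost between consecutive stops i–j is d(i,U9) + d(U9,j) − d(i,j):
  between DC and A3: 13 + 22 − 12 = 23
  between A3 and V8: 22 + 9 − 16 = 15
  between V8 and C3: 9 + 15 − 11 = 13
  between C3 and G2: 15 + 24 − 21 = 18
  between G2 and DC: 24 + 13 − 19 = 18
Cheapest insertion is between V8 and C3, adding 13.
New total = 79 + 13 = 92.

Minimum extra distance: 13 miles, inserting U9 between V8 and C3.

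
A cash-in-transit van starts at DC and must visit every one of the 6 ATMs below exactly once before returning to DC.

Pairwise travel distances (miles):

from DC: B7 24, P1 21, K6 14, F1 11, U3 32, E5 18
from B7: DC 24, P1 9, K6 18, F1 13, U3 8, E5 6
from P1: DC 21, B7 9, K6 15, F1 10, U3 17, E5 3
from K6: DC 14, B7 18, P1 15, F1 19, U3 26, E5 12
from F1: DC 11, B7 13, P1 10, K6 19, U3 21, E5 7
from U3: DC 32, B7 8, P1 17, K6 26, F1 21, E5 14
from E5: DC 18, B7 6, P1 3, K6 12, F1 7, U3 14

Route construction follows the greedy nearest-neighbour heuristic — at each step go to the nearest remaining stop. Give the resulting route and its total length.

Nearest-neighbour total = 78 miles; route DC → F1 → E5 → P1 → B7 → U3 → K6 → DC.

DC → [F1:11 / K6:14 / E5:18 / P1:21 / B7:24 / U3:32] → F1 (11)
F1 → [E5:7 / P1:10 / B7:13 / K6:19 / U3:21] → E5 (7)
E5 → [P1:3 / B7:6 / K6:12 / U3:14] → P1 (3)
P1 → [B7:9 / K6:15 / U3:17] → B7 (9)
B7 → [U3:8 / K6:18] → U3 (8)
U3 → [K6:26] → K6 (26)
Return K6→DC: 14.
Total = 11 + 7 + 3 + 9 + 8 + 26 + 14 = 78.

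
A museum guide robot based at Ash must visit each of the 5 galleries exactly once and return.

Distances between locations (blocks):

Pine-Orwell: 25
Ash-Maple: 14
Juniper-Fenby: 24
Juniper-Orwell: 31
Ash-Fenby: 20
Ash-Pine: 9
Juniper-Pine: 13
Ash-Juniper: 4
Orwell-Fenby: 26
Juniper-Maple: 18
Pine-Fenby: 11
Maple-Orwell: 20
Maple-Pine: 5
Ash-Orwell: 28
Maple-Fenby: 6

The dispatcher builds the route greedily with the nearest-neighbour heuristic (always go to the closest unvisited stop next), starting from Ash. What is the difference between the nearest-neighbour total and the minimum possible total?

Excess over optimum: 1 blocks.

From Ash: Juniper=4, Pine=9, Maple=14, Fenby=20, Orwell=28 → choose Juniper (4).
From Juniper: Pine=13, Maple=18, Fenby=24, Orwell=31 → choose Pine (13).
From Pine: Maple=5, Fenby=11, Orwell=25 → choose Maple (5).
From Maple: Fenby=6, Orwell=20 → choose Fenby (6).
From Fenby: Orwell=26 → choose Orwell (26).
NN route Ash → Juniper → Pine → Maple → Fenby → Orwell → Ash costs 82.
Optimal: Ash → Juniper → Orwell → Maple → Fenby → Pine → Ash costs 81 (by enumerating all 60 distinct tours).
Excess = 82 − 81 = 1.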